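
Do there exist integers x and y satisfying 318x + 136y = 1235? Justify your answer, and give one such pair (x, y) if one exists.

Both 318 and 136 are divisible by gcd(318, 136) = 2, hence so is any combination 318x + 136y.
But 1235 is not a multiple of 2 (it leaves remainder 1).
Therefore 318x + 136y = 1235 has no solution in integers.

There are no such integers.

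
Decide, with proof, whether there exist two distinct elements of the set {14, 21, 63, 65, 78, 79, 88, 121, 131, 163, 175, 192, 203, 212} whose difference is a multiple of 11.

The pair (14, 212) works.

Both 14 and 212 leave remainder 3 on division by 11; their difference 198 = 18·11 is a multiple of 11.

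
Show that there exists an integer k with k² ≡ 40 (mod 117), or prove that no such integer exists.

k = 38

Take k = 38. Then 38² = 1444 = 12·117 + 40, so 38² ≡ 40 (mod 117).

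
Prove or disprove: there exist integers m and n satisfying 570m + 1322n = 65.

Any value of 570m + 1322n is a multiple of gcd(570, 1322) = 2.
But 65 = 2·32 + 1, so 2 ∤ 65.
Therefore 570m + 1322n = 65 has no solution in integers.

There are no such integers.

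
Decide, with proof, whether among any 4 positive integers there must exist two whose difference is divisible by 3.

True.

Each integer lies in one of the 3 residue classes modulo 3.
Placing 4 integers into 3 classes, some class receives at least two — say a and b.
Their difference a − b is then a multiple of 3.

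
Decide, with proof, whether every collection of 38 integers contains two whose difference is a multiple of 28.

Yes.

Each integer lies in one of the 28 residue classes modulo 28.
Placing 38 integers into 28 classes, some class receives at least two — say a and b.
Then a ≡ b (mod 28), i.e. 28 ∣ (a − b).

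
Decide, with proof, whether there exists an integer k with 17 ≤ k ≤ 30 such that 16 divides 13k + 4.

k = 28

Try k = 28: 13·28 + 4 = 368 = 23·16, which is divisible by 16.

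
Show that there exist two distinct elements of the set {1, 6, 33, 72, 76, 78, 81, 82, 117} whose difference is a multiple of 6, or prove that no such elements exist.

Both 6 and 72 leave remainder 0 on division by 6; their difference 66 = 11·6 is a multiple of 6.

6 and 72 are such a pair.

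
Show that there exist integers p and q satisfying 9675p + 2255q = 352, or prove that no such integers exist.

Both 9675 and 2255 are divisible by gcd(9675, 2255) = 5, hence so is any combination 9675p + 2255q.
However 352 leaves remainder 2 on division by 5.
So the equation is unsolvable over ℤ.

No such integers exist.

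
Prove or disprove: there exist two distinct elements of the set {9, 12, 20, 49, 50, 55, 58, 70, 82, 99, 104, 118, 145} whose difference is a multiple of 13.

No, no such pair exists.

Reduce each element modulo 13: 9↦9, 12↦12, 20↦7, 49↦10, 50↦11, 55↦3, 58↦6, 70↦5, 82↦4, 99↦8, 104↦0, 118↦1, 145↦2.
No residue repeats among the 13 elements, so no pair has difference ≡ 0 (mod 13).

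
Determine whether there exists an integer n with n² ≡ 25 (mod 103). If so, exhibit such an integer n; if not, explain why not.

Take n = 5. Then 5² = 25, and since 0 ≤ 25 < 103 this is already reduced: 5² ≡ 25 (mod 103).

n = 5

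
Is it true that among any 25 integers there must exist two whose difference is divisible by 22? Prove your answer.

Partition the integers by their residue mod 22; there are 22 classes.
Since 25 > 22, two of the 25 integers must share a residue class by the pigeonhole principle; call them a and b.
Their difference a − b is then a multiple of 22.

Yes.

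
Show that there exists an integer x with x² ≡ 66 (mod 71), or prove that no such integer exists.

No such integer exists.

71 is prime, so by Euler's criterion 66 is a square mod 71 iff 66^((71−1)/2) = 66^35 ≡ 1 (mod 71).
Squaring successively (mod 71): 66^2 = 4356 ≡ 25; 66^4 ≡ 25² = 625 ≡ 57; 66^8 ≡ 57² = 3249 ≡ 54; 66^16 ≡ 54² = 2916 ≡ 5; 66^32 ≡ 5² = 25 ≡ 25.
Since 35 = 32 + 2 + 1, 66^35 ≡ 25 · 25 · 66; multiplying out mod 71: 25·25 = 625 ≡ 57, then 57·66 = 3762 ≡ 70. Thus 66^35 ≡ 70 ≡ −1 (mod 71).
By Euler's criterion 66 is a quadratic non-residue mod 71: no x satisfies x² ≡ 66 (mod 71).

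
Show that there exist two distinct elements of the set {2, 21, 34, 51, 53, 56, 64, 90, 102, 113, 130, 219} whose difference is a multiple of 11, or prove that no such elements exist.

2 mod 11 = 2 and 90 mod 11 = 2, so 90 − 2 = 88 = 8·11.

Yes: 2 and 90.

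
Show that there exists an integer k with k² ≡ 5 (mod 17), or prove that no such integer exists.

Computing k² mod 17 for k = 0, 1, …, 8 (enough, by the symmetry k ↦ 17 − k) gives 0, 1, 4, 9, 16, 8, 2, 15, 13.
So the quadratic residues mod 17 are {0, 1, 2, 4, 8, 9, 13, 15, 16}, and 5 is not among them.
Therefore k² ≡ 5 (mod 17) has no solution.

No, no such integer exists.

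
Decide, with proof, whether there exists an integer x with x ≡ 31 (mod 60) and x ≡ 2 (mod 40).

No, no such integer exists.

Both moduli are multiples of 20 = gcd(60, 40), so any solution would satisfy x ≡ 31 and x ≡ 2 modulo 20 simultaneously.
However 31 ≡ 11 and 2 ≡ 2 (mod 20), and 11 ≠ 2.
Therefore no such x exists.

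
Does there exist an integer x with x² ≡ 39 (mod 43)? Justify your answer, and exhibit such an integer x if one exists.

Apply Euler's criterion with the prime 43: 39 is a quadratic residue iff 39^21 ≡ 1 (mod 43), and a non-residue iff it is ≡ −1.
Repeated squaring mod 43: 39^2 = 1521 ≡ 16; 39^4 ≡ 16² = 256 ≡ 41; 39^8 ≡ 41² = 1681 ≡ 4; 39^16 ≡ 4² = 16 ≡ 16.
Since 21 = 16 + 4 + 1, 39^21 ≡ 16 · 41 · 39; multiplying out mod 43: 16·41 = 656 ≡ 11, then 11·39 = 429 ≡ 42. Thus 39^21 ≡ 42 ≡ −1 (mod 43).
By Euler's criterion 39 is a quadratic non-residue mod 43: no x satisfies x² ≡ 39 (mod 43).

No such integer exists.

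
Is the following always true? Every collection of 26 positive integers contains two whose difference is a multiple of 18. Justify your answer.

There are exactly 18 possible remainders on division by 18.
Since 26 > 18, two of the 26 integers must share a residue class by the pigeonhole principle; call them a and b.
Then a ≡ b (mod 18), i.e. 18 ∣ (a − b).

True.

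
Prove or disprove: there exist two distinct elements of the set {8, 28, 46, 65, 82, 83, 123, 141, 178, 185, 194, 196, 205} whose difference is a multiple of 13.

No, no such pair exists.

Two integers differ by a multiple of 13 exactly when they have the same residue mod 13. The residues are 8↦8, 28↦2, 46↦7, 65↦0, 82↦4, 83↦5, 123↦6, 141↦11, 178↦9, 185↦3, 194↦12, 196↦1, 205↦10.
No residue repeats among the 13 elements, so no pair has difference ≡ 0 (mod 13).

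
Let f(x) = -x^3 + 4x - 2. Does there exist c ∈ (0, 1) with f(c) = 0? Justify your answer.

f(0) = -2 and f(1) = 1, which have opposite signs.
f is continuous everywhere (it is a polynomial), in particular on [0, 1].
So by the Intermediate Value Theorem there is a c strictly between 0 and 1 with f(c) = 0.

Yes, such a c exists.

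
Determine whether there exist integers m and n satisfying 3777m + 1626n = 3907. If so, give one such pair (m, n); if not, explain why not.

gcd(3777, 1626) = 3, so every integer of the form 3777m + 1626n is a multiple of 3.
But 3907 = 3·1302 + 1, so 3 ∤ 3907.
Therefore 3777m + 1626n = 3907 has no solution in integers.

No such integers exist.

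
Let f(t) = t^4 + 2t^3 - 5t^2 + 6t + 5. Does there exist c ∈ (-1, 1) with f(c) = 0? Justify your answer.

f(-1) = -7 and f(1) = 9, which have opposite signs.
As a polynomial, f is continuous on every closed interval.
By the Intermediate Value Theorem f must vanish at some point of (-1, 1).

Yes, such a c exists.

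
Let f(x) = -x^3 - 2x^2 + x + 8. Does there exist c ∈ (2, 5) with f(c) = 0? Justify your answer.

f(2) = -6 and f(5) = -162, both negative, so a sign-change argument is unavailable; we show f keeps this sign on the whole interval.
Shift to the endpoint 2: with x = 2 + u (0 < u < 3), one computes f(2 + u) = -u^3 - 8u^2 - 19u - 6.
The nonzero coefficients here are all negative, so for u > 0 every term is negative (or zero), and the constant term -6 is strictly negative.
Therefore f(x) < 0 throughout (2, 5), and f has no zero there.

f has no root in that interval.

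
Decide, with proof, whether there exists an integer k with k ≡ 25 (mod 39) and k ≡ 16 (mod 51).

gcd(39, 51) = 3. A simultaneous solution exists iff 25 ≡ 16 (mod 3); here 25 mod 3 = 1 = 16 mod 3, so it does.
The integers ≡ 25 (mod 39) are 25, 64, 103, 142, 181, 220, …; their remainders mod 51 are 25, 13, 1, 40, 28, 16, so k = 220 is the first that is ≡ 16 (mod 51).
Verify: 220 = 5·39 + 25 and 220 = 4·51 + 16. ✓

k = 220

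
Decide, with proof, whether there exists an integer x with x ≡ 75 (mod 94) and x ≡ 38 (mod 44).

Both moduli are multiples of 2 = gcd(94, 44), so any solution would satisfy x ≡ 75 and x ≡ 38 modulo 2 simultaneously.
But 75 mod 2 = 1 while 38 mod 2 = 0, a contradiction.
So no integer satisfies both congruences.

There is no such integer.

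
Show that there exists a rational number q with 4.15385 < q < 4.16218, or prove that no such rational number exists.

Multiplying by 19: 19·4.15385 = 78.92315 and 19·4.16218 = 79.08142, so the integer 79 lies strictly between them.
Dividing back, 4.15385 < 79/19 < 4.16218, and 79/19 is rational.

q = 79/19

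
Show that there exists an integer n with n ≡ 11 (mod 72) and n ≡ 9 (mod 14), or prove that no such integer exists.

n = 443

gcd(72, 14) = 2. A simultaneous solution exists iff 11 ≡ 9 (mod 2); here 11 mod 2 = 1 = 9 mod 2, so it does.
Step through n = 11, 11 + 72, 11 + 2·72, …: the values 11, 83, 155, 227, 299, 371, 443 reduce mod 14 to 11, 13, 1, 3, 5, 7, 9. The value 443 hits 9.
Indeed 443 ≡ 11 (mod 72) and 443 ≡ 9 (mod 14).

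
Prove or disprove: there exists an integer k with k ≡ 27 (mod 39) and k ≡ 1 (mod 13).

k = 27

gcd(39, 13) = 13. A simultaneous solution exists iff 27 ≡ 1 (mod 13); here 27 mod 13 = 1 = 1 mod 13, so it does.
The smallest candidate k = 27 works directly: 27 ≡ 1 (mod 13).
Check: 27 mod 39 = 27, 27 mod 13 = 1. ✓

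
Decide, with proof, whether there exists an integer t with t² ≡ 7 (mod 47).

t = 30 works: 30² = 900, and 900 − 7 = 893 = 19·47.

t = 30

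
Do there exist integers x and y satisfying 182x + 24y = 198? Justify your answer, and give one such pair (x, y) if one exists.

gcd(182, 24) = 2, and 2 divides 198, so integer solutions exist.
Dividing through by 2 reduces the equation to 91x + 12y = 99.
Dividing repeatedly: 91 = 7·12 + 7, 12 = 1·7 + 5, 7 = 1·5 + 2, 5 = 2·2 + 1, 2 = 2·1 + 0.
Back-substituting, 1 = 5 − 2·2 = 5 − 2·(7 − 1·5) = −2·7 + 3·5 = −2·7 + 3·(12 − 1·7) = 3·12 − 5·7 = 3·12 − 5·(91 − 7·12) = −5·91 + 38·12; that is, 91·(-5) + 12·38 = 1.
Multiplying through by 99: x = (-5)·99 = -495, y = 38·99 = 3762 is a solution.
The general solution is x = -495 + 12k, y = 3762 − 91k; taking k = 42 gives the smaller pair x = 9, y = -60.
Indeed 182·9 + 24·(-60) = 1638 − 1440 = 198.

x = 9, y = -60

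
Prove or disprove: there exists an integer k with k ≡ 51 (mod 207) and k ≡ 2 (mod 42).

No such integer exists.

gcd(207, 42) = 3. If k ≡ 51 (mod 207) and k ≡ 2 (mod 42), then k ≡ 51 (mod 3) and k ≡ 2 (mod 3).
These are incompatible: 51 − 2 = 49 is not divisible by 3.
So no integer satisfies both congruences.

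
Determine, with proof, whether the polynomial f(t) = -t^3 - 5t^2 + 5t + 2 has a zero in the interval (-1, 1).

Such a root exists.

f(-1) = -7 and f(1) = 1, which have opposite signs.
Since f is a polynomial it is continuous on [-1, 1].
By the Intermediate Value Theorem, f takes the value 0 somewhere in the open interval.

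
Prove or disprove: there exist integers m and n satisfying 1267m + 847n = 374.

Any value of 1267m + 847n is a multiple of gcd(1267, 847) = 7.
However 374 leaves remainder 3 on division by 7.
Hence no integers m, n satisfy the equation.

There are no such integers.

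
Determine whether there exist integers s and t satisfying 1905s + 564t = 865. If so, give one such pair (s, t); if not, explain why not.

Both 1905 and 564 are divisible by gcd(1905, 564) = 3, hence so is any combination 1905s + 564t.
However 865 leaves remainder 1 on division by 3.
So the equation is unsolvable over ℤ.

No, no such integers exist.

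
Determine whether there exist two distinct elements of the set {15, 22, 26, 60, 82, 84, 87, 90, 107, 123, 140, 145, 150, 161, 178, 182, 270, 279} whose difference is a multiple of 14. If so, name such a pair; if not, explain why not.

Both 26 and 82 leave remainder 12 on division by 14; their difference 56 = 4·14 is a multiple of 14.

The pair (26, 82) works.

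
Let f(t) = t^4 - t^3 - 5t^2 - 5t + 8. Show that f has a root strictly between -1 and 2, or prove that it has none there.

Yes, f has a root in the interval.

f(-1) = 10 and f(2) = -14, which have opposite signs.
Since f is a polynomial it is continuous on [-1, 2].
By the Intermediate Value Theorem f must vanish at some point of (-1, 2).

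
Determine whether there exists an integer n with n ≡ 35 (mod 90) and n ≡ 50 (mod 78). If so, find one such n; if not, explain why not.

No, no such integer exists.

gcd(90, 78) = 6. If n ≡ 35 (mod 90) and n ≡ 50 (mod 78), then n ≡ 35 (mod 6) and n ≡ 50 (mod 6).
But 35 mod 6 = 5 while 50 mod 6 = 2, a contradiction.
Hence the system has no solution.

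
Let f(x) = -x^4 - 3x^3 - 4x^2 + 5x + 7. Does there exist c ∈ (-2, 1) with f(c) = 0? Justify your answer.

f(-2) = -11 and f(1) = 4, which have opposite signs.
Since f is a polynomial it is continuous on [-2, 1].
By the Intermediate Value Theorem f must vanish at some point of (-2, 1).

Yes, f has a root in the interval.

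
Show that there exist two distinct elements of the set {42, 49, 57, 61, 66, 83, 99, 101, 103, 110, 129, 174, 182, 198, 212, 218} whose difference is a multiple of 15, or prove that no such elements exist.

The pair (42, 57) works.

42 mod 15 = 12 and 57 mod 15 = 12, so 57 − 42 = 15 = 1·15.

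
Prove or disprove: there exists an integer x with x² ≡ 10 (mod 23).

There is no such integer.

23 is prime, so by Euler's criterion 10 is a square mod 23 iff 10^((23−1)/2) = 10^11 ≡ 1 (mod 23).
Squaring successively (mod 23): 10^2 = 100 ≡ 8; 10^4 ≡ 8² = 64 ≡ 18; 10^8 ≡ 18² = 324 ≡ 2.
Since 11 = 8 + 2 + 1, 10^11 ≡ 2 · 8 · 10; multiplying out mod 23: 2·8 = 16 ≡ 16, then 16·10 = 160 ≡ 22. Thus 10^11 ≡ 22 ≡ −1 (mod 23).
The value −1 means 10 is a non-residue modulo 23, so x² ≡ 10 (mod 23) is impossible.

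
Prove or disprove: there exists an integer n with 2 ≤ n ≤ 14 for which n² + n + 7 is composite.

n = 7

At n = 7: 7² + 7 + 7 = 63 = 3·21, which is composite.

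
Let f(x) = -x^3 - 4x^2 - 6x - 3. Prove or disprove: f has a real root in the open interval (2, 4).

f(2) = -39 and f(4) = -155, both negative.
f'(x) = -3x^2 - 8x - 6 has discriminant (-8)² − 4·(-3)·(-6) = -8 < 0, so f' has no real roots and is negative for every real x.
So f is strictly decreasing; between 2 and 4 its values lie between f(2) = -39 and f(4) = -155, all negative. Therefore f has no root in (2, 4).

No.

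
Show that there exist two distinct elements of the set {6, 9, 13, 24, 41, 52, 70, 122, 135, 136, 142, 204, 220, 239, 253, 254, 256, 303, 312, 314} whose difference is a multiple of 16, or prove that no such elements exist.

The pair (6, 70) works.

Reduce each element mod 16: 6↦6, 9↦9, 13↦13, 24↦8, 41↦9, 52↦4, 70↦6, 122↦10, 135↦7, 136↦8, 142↦14, 204↦12, 220↦12, 239↦15, 253↦13, 254↦14, 256↦0, 303↦15, 312↦8, 314↦10. The residue 6 repeats (at 6 and 70), and 70 − 6 = 64 = 4·16.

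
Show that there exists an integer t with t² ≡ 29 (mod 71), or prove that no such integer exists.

t = 61

t = 61 works: 61² = 3721, and 3721 − 29 = 3692 = 52·71.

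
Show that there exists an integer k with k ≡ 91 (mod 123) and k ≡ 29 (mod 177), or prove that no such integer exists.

No such integer exists.

Reduce both congruences modulo 3, which divides 123 and 177: they say k ≡ 91 (mod 3) and k ≡ 29 (mod 3).
These are incompatible: 91 − 29 = 62 is not divisible by 3.
Hence the system has no solution.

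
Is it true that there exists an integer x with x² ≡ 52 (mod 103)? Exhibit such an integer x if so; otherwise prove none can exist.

x = 19

x = 19 works: 19² = 361, and 361 − 52 = 309 = 3·103.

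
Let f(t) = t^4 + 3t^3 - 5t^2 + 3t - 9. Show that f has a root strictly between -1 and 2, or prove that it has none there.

f(-1) = -19 and f(2) = 17, which have opposite signs.
As a polynomial, f is continuous on every closed interval.
By the Intermediate Value Theorem, f takes the value 0 somewhere in the open interval.

Such a root exists.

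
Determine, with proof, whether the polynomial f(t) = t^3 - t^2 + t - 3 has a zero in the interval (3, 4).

f has no root in that interval.

f(3) = 18 and f(4) = 49, both positive.
f'(t) = 3t^2 - 2t + 1 has discriminant (-2)² − 4·3·1 = -8 < 0, so f' has no real roots and is positive for every real t.
So f is strictly increasing; between 3 and 4 its values lie between f(3) = 18 and f(4) = 49, all positive. Therefore f has no root in (3, 4).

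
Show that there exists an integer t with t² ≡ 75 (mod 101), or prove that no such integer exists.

101 is prime, so by Euler's criterion 75 is a square mod 101 iff 75^((101−1)/2) = 75^50 ≡ 1 (mod 101).
Squaring successively (mod 101): 75^2 = 5625 ≡ 70; 75^4 ≡ 70² = 4900 ≡ 52; 75^8 ≡ 52² = 2704 ≡ 78; 75^16 ≡ 78² = 6084 ≡ 24; 75^32 ≡ 24² = 576 ≡ 71.
Since 50 = 32 + 16 + 2, 75^50 ≡ 71 · 24 · 70; multiplying out mod 101: 71·24 = 1704 ≡ 88, then 88·70 = 6160 ≡ 100. Thus 75^50 ≡ 100 ≡ −1 (mod 101).
By Euler's criterion 75 is a quadratic non-residue mod 101: no t satisfies t² ≡ 75 (mod 101).

No such integer exists.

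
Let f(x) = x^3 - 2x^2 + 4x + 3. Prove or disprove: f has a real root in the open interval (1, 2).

f(1) = 6 and f(2) = 11, both positive.
f'(x) = 3x^2 - 4x + 4 has discriminant (-4)² − 4·3·4 = -32 < 0, so f' has no real roots and is positive for every real x.
Hence f is strictly increasing on ℝ, and in particular on [1, 2]. A strictly monotone function with same-sign endpoint values stays positive on the whole interval, so f has no zero in (1, 2).

f has no root in that interval.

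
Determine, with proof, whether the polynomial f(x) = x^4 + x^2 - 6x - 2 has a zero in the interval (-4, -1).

The endpoint values f(-4) = 294 and f(-1) = 6 are both positive. Claim: f(x) > 0 for every x in (-4, -1).
Substitute x = -1 − u, where 0 < u < 3 on the interval. Expanding, f(-1 − u) = u^4 + 4u^3 + 7u^2 + 12u + 6.
The nonzero coefficients here are all positive, so for u > 0 every term is positive (or zero), and the constant term 6 is strictly positive.
So f is strictly positive on (-4, -1); no root exists in the interval.

f has no root in that interval.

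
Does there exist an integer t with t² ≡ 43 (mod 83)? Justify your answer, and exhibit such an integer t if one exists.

No such integer exists.

Apply Euler's criterion with the prime 83: 43 is a quadratic residue iff 43^41 ≡ 1 (mod 83), and a non-residue iff it is ≡ −1.
Squaring successively (mod 83): 43^2 = 1849 ≡ 23; 43^4 ≡ 23² = 529 ≡ 31; 43^8 ≡ 31² = 961 ≡ 48; 43^16 ≡ 48² = 2304 ≡ 63; 43^32 ≡ 63² = 3969 ≡ 68.
Since 41 = 32 + 8 + 1, 43^41 ≡ 68 · 48 · 43; multiplying out mod 83: 68·48 = 3264 ≡ 27, then 27·43 = 1161 ≡ 82. Thus 43^41 ≡ 82 ≡ −1 (mod 83).
By Euler's criterion 43 is a quadratic non-residue mod 83: no t satisfies t² ≡ 43 (mod 83).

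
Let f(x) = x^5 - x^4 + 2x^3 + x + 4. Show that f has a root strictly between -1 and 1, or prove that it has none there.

Yes, f has a root in the interval.

f(-1) = -1 and f(1) = 7, which have opposite signs.
As a polynomial, f is continuous on every closed interval.
By the Intermediate Value Theorem, f takes the value 0 somewhere in the open interval.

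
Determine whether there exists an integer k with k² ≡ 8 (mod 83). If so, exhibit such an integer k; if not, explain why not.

83 is prime, so by Euler's criterion 8 is a square mod 83 iff 8^((83−1)/2) = 8^41 ≡ 1 (mod 83).
Repeated squaring mod 83: 8^2 = 64 ≡ 64; 8^4 ≡ 64² = 4096 ≡ 29; 8^8 ≡ 29² = 841 ≡ 11; 8^16 ≡ 11² = 121 ≡ 38; 8^32 ≡ 38² = 1444 ≡ 33.
Since 41 = 32 + 8 + 1, 8^41 ≡ 33 · 11 · 8; multiplying out mod 83: 33·11 = 363 ≡ 31, then 31·8 = 248 ≡ 82. Thus 8^41 ≡ 82 ≡ −1 (mod 83).
The value −1 means 8 is a non-residue modulo 83, so k² ≡ 8 (mod 83) is impossible.

No, no such integer exists.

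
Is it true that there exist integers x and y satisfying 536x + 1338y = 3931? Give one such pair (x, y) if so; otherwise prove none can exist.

There are no such integers.

Both 536 and 1338 are divisible by gcd(536, 1338) = 2, hence so is any combination 536x + 1338y.
However 3931 leaves remainder 1 on division by 2.
Hence no integers x, y satisfy the equation.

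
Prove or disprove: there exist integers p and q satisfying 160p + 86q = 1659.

No such integers exist.

gcd(160, 86) = 2, so every integer of the form 160p + 86q is a multiple of 2.
But 1659 = 2·829 + 1, so 2 ∤ 1659.
Hence no integers p, q satisfy the equation.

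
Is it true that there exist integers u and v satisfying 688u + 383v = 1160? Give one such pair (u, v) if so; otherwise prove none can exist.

688 and 383 are coprime, so 688u + 383v ranges over all of ℤ.
Run the Euclidean algorithm on 688 and 383: 688 = 1·383 + 305, 383 = 1·305 + 78, 305 = 3·78 + 71, 78 = 1·71 + 7, 71 = 10·7 + 1, 7 = 7·1 + 0.
Unwinding: 1 = 71 − 10·7 = 71 − 10·(78 − 1·71) = −10·78 + 11·71 = −10·78 + 11·(305 − 3·78) = 11·305 − 43·78 = 11·305 − 43·(383 − 1·305) = −43·383 + 54·305 = −43·383 + 54·(688 − 1·383) = 54·688 − 97·383, i.e. 688·54 + 383·(-97) = 1.
Times 1160: 688·62640 + 383·(-112520) = 1160, so (62640, -112520) solves it.
Shifting by a multiple of (383, −688) keeps it a solution: u = 62640 − 163·383 = 211, v = -112520 + 163·688 = -376.
Check: 688·211 + 383·(-376) = 145168 − 144008 = 1160. ✓

u = 211, v = -376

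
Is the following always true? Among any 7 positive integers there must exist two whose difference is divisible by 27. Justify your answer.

No, the set {43, 44, 45, 46, 47, 48, 49} is a counterexample.

Try 7 consecutive integers, 43, 44, …, 49. Their remainders mod 27 are 16, 17, 18, 19, 20, 21, 22 — pairwise different, as any 7 ≤ 27 consecutive integers have distinct residues.
Any two of them differ by at most 6 < 27 and by at least 1, so no difference is a multiple of 27.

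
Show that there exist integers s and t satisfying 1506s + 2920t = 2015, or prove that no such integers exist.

gcd(1506, 2920) = 2, so every integer of the form 1506s + 2920t is a multiple of 2.
But 2015 = 2·1007 + 1, so 2 ∤ 2015.
Therefore 1506s + 2920t = 2015 has no solution in integers.

No such integers exist.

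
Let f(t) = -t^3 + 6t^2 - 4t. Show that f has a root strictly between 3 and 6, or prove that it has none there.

f(3) = 15 and f(6) = -24, which have opposite signs.
f is continuous everywhere (it is a polynomial), in particular on [3, 6].
By the Intermediate Value Theorem f must vanish at some point of (3, 6).

Yes, f has a root in the interval.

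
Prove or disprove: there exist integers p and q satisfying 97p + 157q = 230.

Since gcd(97, 157) = 1, every integer is an integer combination of 97 and 157.
Dividing repeatedly: 157 = 1·97 + 60, 97 = 1·60 + 37, 60 = 1·37 + 23, 37 = 1·23 + 14, 23 = 1·14 + 9, 14 = 1·9 + 5, 9 = 1·5 + 4, 5 = 1·4 + 1, 4 = 4·1 + 0.
Working back up the chain: 1 = 5 − 1·4 = 5 − (9 − 1·5) = −9 + 2·5 = −9 + 2·(14 − 1·9) = 2·14 − 3·9 = 2·14 − 3·(23 − 1·14) = −3·23 + 5·14 = −3·23 + 5·(37 − 1·23) = 5·37 − 8·23 = 5·37 − 8·(60 − 1·37) = −8·60 + 13·37 = −8·60 + 13·(97 − 1·60) = 13·97 − 21·60 = 13·97 − 21·(157 − 1·97) = −21·157 + 34·97. So 97·34 + 157·(-21) = 1.
Scaling by 230 gives the particular solution (p, q) = (7820, -4830).
The general solution is p = 7820 + 157k, q = -4830 − 97k; taking k = -49 gives the smaller pair p = 127, q = -77.
Indeed 97·127 + 157·(-77) = 12319 − 12089 = 230.

p = 127, q = -77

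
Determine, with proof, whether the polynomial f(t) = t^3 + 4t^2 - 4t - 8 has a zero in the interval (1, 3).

Yes, f has a root in the interval.

f(1) = -7 and f(3) = 43, which have opposite signs.
f is continuous everywhere (it is a polynomial), in particular on [1, 3].
By the Intermediate Value Theorem f must vanish at some point of (1, 3).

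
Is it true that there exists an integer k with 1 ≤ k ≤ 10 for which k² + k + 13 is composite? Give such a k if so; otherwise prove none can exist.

At k = 6: 6² + 6 + 13 = 55 = 5·11, which is composite.

k = 6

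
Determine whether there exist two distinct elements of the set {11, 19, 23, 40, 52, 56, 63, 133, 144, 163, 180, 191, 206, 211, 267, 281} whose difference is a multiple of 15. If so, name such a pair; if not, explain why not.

Reduce each element mod 15: 11↦11, 19↦4, 23↦8, 40↦10, 52↦7, 56↦11, 63↦3, 133↦13, 144↦9, 163↦13, 180↦0, 191↦11, 206↦11, 211↦1, 267↦12, 281↦11. The residue 11 repeats (at 11 and 56), and 56 − 11 = 45 = 3·15.

11 and 56 are such a pair.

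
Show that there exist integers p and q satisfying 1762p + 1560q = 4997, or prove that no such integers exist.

No, no such integers exist.

Both 1762 and 1560 are divisible by gcd(1762, 1560) = 2, hence so is any combination 1762p + 1560q.
However 4997 leaves remainder 1 on division by 2.
Therefore 1762p + 1560q = 4997 has no solution in integers.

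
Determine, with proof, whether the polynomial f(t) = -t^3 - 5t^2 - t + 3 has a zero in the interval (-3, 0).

Such a root exists.

f(-3) = -12 and f(0) = 3, which have opposite signs.
Since f is a polynomial it is continuous on [-3, 0].
By the Intermediate Value Theorem, f takes the value 0 somewhere in the open interval.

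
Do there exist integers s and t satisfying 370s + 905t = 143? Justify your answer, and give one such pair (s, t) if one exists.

There are no such integers.

Both 370 and 905 are divisible by gcd(370, 905) = 5, hence so is any combination 370s + 905t.
But 143 = 5·28 + 3, so 5 ∤ 143.
Therefore 370s + 905t = 143 has no solution in integers.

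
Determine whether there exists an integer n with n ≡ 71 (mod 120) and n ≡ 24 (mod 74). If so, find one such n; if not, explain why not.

There is no such integer.

gcd(120, 74) = 2. If n ≡ 71 (mod 120) and n ≡ 24 (mod 74), then n ≡ 71 (mod 2) and n ≡ 24 (mod 2).
But 71 mod 2 = 1 while 24 mod 2 = 0, a contradiction.
Therefore no such n exists.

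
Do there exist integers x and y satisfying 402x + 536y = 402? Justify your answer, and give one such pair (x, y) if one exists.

Since gcd(402, 536) = 134 and 402 = 134·3, Bézout's identity guarantees a solution.
Dividing through by 134 reduces the equation to 3x + 4y = 3.
Euclidean algorithm: 4 = 1·3 + 1, 3 = 3·1 + 0.
Unwinding: 1 = 4 − 1·3, i.e. 3·(-1) + 4·1 = 1.
Multiplying through by 3: x = (-1)·3 = -3, y = 1·3 = 3 is a solution.
Shifting by a multiple of (4, −3) keeps it a solution: x = -3 + 1·4 = 1, y = 3 − 1·3 = 0.
Indeed 402·1 + 536·0 = 402 + 0 = 402.

x = 1, y = 0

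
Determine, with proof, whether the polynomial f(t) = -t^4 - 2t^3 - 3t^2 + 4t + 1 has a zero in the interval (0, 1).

f(0) = 1 and f(1) = -1, which have opposite signs.
Since f is a polynomial it is continuous on [0, 1].
By the Intermediate Value Theorem, f takes the value 0 somewhere in the open interval.

Yes, f has a root in the interval.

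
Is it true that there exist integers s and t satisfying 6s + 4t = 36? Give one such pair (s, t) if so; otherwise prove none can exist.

s = 0, t = 9

Since gcd(6, 4) = 2 and 36 = 2·18, Bézout's identity guarantees a solution.
Dividing through by 2 reduces the equation to 3s + 2t = 18.
Dividing repeatedly: 3 = 1·2 + 1, 2 = 2·1 + 0.
Working back up the chain: 1 = 3 − 1·2. So 3·1 + 2·(-1) = 1.
Scaling by 18 gives the particular solution (s, t) = (18, -18).
Subtracting 9·2 from s and adding 9·3 to t gives the tidier solution (0, 9).
Indeed 6·0 + 4·9 = 0 + 36 = 36.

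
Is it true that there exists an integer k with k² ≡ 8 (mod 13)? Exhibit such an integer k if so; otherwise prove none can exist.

There is no such integer.

Since (13 − k)² ≡ k² (mod 13), it suffices to square k = 0, 1, …, 6: the residues are 0, 1, 4, 9, 3, 12, 10.
The set of squares mod 13 is therefore {0, 1, 3, 4, 9, 10, 12}, which does not contain 8.
Hence no integer k has k² ≡ 8 (mod 13).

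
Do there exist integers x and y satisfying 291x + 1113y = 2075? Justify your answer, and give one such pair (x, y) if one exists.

gcd(291, 1113) = 3, so every integer of the form 291x + 1113y is a multiple of 3.
But 2075 = 3·691 + 2, so 3 ∤ 2075.
Therefore 291x + 1113y = 2075 has no solution in integers.

No, no such integers exist.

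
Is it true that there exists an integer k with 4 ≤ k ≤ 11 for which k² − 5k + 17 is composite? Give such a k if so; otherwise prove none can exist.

The values for k = 4, 5, …, 11 are 13, 17, 23, 31, 41, 53, 67, 83, and each of these is prime.
So no value in the range makes the expression composite.

No such integer k in that range exists.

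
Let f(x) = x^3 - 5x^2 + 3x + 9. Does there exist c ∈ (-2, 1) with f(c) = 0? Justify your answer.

f(-2) = -25 and f(1) = 8, which have opposite signs.
f is continuous everywhere (it is a polynomial), in particular on [-2, 1].
By the Intermediate Value Theorem f must vanish at some point of (-2, 1).

Yes, such a c exists.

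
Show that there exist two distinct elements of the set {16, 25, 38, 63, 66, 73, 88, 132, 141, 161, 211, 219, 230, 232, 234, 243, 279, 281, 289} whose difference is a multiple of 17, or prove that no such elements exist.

The pair (25, 161) works.

Reduce each element mod 17: 16↦16, 25↦8, 38↦4, 63↦12, 66↦15, 73↦5, 88↦3, 132↦13, 141↦5, 161↦8, 211↦7, 219↦15, 230↦9, 232↦11, 234↦13, 243↦5, 279↦7, 281↦9, 289↦0. The residue 8 repeats (at 25 and 161), and 161 − 25 = 136 = 8·17.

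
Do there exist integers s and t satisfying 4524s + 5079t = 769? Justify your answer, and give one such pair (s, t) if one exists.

Any value of 4524s + 5079t is a multiple of gcd(4524, 5079) = 3.
But 769 = 3·256 + 1, so 3 ∤ 769.
Hence no integers s, t satisfy the equation.

No, no such integers exist.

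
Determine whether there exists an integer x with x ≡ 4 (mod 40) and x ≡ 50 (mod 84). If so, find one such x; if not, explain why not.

No such integer exists.

Both moduli are multiples of 4 = gcd(40, 84), so any solution would satisfy x ≡ 4 and x ≡ 50 modulo 4 simultaneously.
These are incompatible: 4 − 50 = -46 is not divisible by 4.
So no integer satisfies both congruences.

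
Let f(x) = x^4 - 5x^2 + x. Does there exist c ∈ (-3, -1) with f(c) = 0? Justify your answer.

f(-3) = 33 and f(-1) = -5, which have opposite signs.
Since f is a polynomial it is continuous on [-3, -1].
By the Intermediate Value Theorem f must vanish at some point of (-3, -1).

Yes, such a c exists.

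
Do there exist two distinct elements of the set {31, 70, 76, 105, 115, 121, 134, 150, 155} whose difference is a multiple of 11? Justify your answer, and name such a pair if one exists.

Two integers differ by a multiple of 11 exactly when they have the same residue mod 11. The residues are 31↦9, 70↦4, 76↦10, 105↦6, 115↦5, 121↦0, 134↦2, 150↦7, 155↦1.
These 9 residues are pairwise different, hence no difference of two elements is divisible by 11.

No such pair exists.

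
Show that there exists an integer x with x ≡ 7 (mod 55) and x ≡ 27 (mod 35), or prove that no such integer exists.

gcd(55, 35) = 5. A simultaneous solution exists iff 7 ≡ 27 (mod 5); here 7 mod 5 = 2 = 27 mod 5, so it does.
List candidates x ≡ 7 (mod 55): 7, 62. Modulo 35 these are 7, 27; 62 gives 27 as required.
Verify: 62 = 1·55 + 7 and 62 = 1·35 + 27. ✓

x = 62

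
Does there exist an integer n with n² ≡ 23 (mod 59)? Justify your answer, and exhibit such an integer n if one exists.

No such integer exists.

Apply Euler's criterion with the prime 59: 23 is a quadratic residue iff 23^29 ≡ 1 (mod 59), and a non-residue iff it is ≡ −1.
Repeated squaring mod 59: 23^2 = 529 ≡ 57; 23^4 ≡ 57² = 3249 ≡ 4; 23^8 ≡ 4² = 16 ≡ 16; 23^16 ≡ 16² = 256 ≡ 20.
Since 29 = 16 + 8 + 4 + 1, 23^29 ≡ 20 · 16 · 4 · 23; multiplying out mod 59: 20·16 = 320 ≡ 25, then 25·4 = 100 ≡ 41, then 41·23 = 943 ≡ 58. Thus 23^29 ≡ 58 ≡ −1 (mod 59).
The value −1 means 23 is a non-residue modulo 59, so n² ≡ 23 (mod 59) is impossible.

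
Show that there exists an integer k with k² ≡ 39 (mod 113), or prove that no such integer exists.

Apply Euler's criterion with the prime 113: 39 is a quadratic residue iff 39^56 ≡ 1 (mod 113), and a non-residue iff it is ≡ −1.
Squaring successively (mod 113): 39^2 = 1521 ≡ 52; 39^4 ≡ 52² = 2704 ≡ 105; 39^8 ≡ 105² = 11025 ≡ 64; 39^16 ≡ 64² = 4096 ≡ 28; 39^32 ≡ 28² = 784 ≡ 106.
Since 56 = 32 + 16 + 8, 39^56 ≡ 106 · 28 · 64; multiplying out mod 113: 106·28 = 2968 ≡ 30, then 30·64 = 1920 ≡ 112. Thus 39^56 ≡ 112 ≡ −1 (mod 113).
By Euler's criterion 39 is a quadratic non-residue mod 113: no k satisfies k² ≡ 39 (mod 113).

No, no such integer exists.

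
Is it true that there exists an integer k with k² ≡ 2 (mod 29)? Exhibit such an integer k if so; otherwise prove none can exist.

There is no such integer.

Apply Euler's criterion with the prime 29: 2 is a quadratic residue iff 2^14 ≡ 1 (mod 29), and a non-residue iff it is ≡ −1.
Repeated squaring mod 29: 2^2 = 4 ≡ 4; 2^4 ≡ 4² = 16 ≡ 16; 2^8 ≡ 16² = 256 ≡ 24.
Since 14 = 8 + 4 + 2, 2^14 ≡ 24 · 16 · 4; multiplying out mod 29: 24·16 = 384 ≡ 7, then 7·4 = 28 ≡ 28. Thus 2^14 ≡ 28 ≡ −1 (mod 29).
By Euler's criterion 2 is a quadratic non-residue mod 29: no k satisfies k² ≡ 2 (mod 29).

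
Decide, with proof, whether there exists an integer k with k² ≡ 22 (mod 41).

There is no such integer.

41 is prime, so by Euler's criterion 22 is a square mod 41 iff 22^((41−1)/2) = 22^20 ≡ 1 (mod 41).
Repeated squaring mod 41: 22^2 = 484 ≡ 33; 22^4 ≡ 33² = 1089 ≡ 23; 22^8 ≡ 23² = 529 ≡ 37; 22^16 ≡ 37² = 1369 ≡ 16.
Since 20 = 16 + 4, 22^20 ≡ 16 · 23; multiplying out mod 41: 16·23 = 368 ≡ 40. Thus 22^20 ≡ 40 ≡ −1 (mod 41).
The value −1 means 22 is a non-residue modulo 41, so k² ≡ 22 (mod 41) is impossible.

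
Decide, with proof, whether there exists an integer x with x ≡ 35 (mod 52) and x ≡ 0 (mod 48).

Reduce both congruences modulo 4, which divides 52 and 48: they say x ≡ 35 (mod 4) and x ≡ 0 (mod 4).
However 35 ≡ 3 and 0 ≡ 0 (mod 4), and 3 ≠ 0.
Hence the system has no solution.

No, no such integer exists.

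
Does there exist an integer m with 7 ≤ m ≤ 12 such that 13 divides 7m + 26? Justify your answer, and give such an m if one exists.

For m = 7, 8, …, 12 the values of 7m + 26 modulo 13 are 10, 4, 11, 5, 12, 6 respectively.
None is 0, so 13 never divides 7m + 26 on this range.

No, no such integer m in that range exists.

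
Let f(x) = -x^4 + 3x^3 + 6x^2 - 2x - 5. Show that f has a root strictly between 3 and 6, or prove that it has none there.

Such a root exists.

f(3) = 43 and f(6) = -449, which have opposite signs.
f is continuous everywhere (it is a polynomial), in particular on [3, 6].
By the Intermediate Value Theorem, f takes the value 0 somewhere in the open interval.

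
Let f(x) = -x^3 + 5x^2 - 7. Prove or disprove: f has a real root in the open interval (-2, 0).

f(-2) = 21 and f(0) = -7, which have opposite signs.
As a polynomial, f is continuous on every closed interval.
By the Intermediate Value Theorem f must vanish at some point of (-2, 0).

Such a root exists.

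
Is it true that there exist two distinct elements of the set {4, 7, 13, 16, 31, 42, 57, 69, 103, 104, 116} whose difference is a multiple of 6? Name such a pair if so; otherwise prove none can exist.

Reduce each element mod 6: 4↦4, 7↦1, 13↦1, 16↦4, 31↦1, 42↦0, 57↦3, 69↦3, 103↦1, 104↦2, 116↦2. The residue 4 repeats (at 4 and 16), and 16 − 4 = 12 = 2·6.

Yes: 4 and 16.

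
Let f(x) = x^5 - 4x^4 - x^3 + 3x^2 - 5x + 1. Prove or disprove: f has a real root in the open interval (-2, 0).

Yes, f has a root in the interval.

f(-2) = -65 and f(0) = 1, which have opposite signs.
As a polynomial, f is continuous on every closed interval.
By the Intermediate Value Theorem f must vanish at some point of (-2, 0).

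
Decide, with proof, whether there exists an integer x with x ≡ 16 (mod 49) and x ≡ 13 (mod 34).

x = 1339

gcd(49, 34) = 1, so the Chinese Remainder Theorem guarantees exactly one residue class mod 1666 satisfying both.
Any solution of the first congruence is x = 16 + 49t; substituting into the second, 49t ≡ 13 − 16 ≡ 31 (mod 34).
49 ≡ 15 (mod 34), so this reads 15t ≡ 31 (mod 34). Note 15·25 = 375 ≡ 1 (mod 34) (as 375 − 1 = 11·34), so 15⁻¹ ≡ 25.
Therefore t ≡ 25·31 = 775 ≡ 27 (mod 34).
With t = 27: x = 16 + 49·27 = 1339.
Indeed 1339 ≡ 16 (mod 49) and 1339 ≡ 13 (mod 34).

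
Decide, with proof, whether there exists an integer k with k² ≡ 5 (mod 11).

k = 7

Take k = 7. Then 7² = 49 = 4·11 + 5, so 7² ≡ 5 (mod 11).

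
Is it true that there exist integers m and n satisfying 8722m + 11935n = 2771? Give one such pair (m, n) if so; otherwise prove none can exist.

Both 8722 and 11935 are divisible by gcd(8722, 11935) = 7, hence so is any combination 8722m + 11935n.
But 2771 = 7·395 + 6, so 7 ∤ 2771.
Therefore 8722m + 11935n = 2771 has no solution in integers.

There are no such integers.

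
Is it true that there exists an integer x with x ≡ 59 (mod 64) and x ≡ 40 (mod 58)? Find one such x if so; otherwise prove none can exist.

No, no such integer exists.

Both moduli are multiples of 2 = gcd(64, 58), so any solution would satisfy x ≡ 59 and x ≡ 40 modulo 2 simultaneously.
However 59 ≡ 1 and 40 ≡ 0 (mod 2), and 1 ≠ 0.
So no integer satisfies both congruences.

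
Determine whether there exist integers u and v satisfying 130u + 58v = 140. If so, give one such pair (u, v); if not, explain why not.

Since gcd(130, 58) = 2 and 140 = 2·70, Bézout's identity guarantees a solution.
Dividing through by 2 reduces the equation to 65u + 29v = 70.
Euclidean algorithm: 65 = 2·29 + 7, 29 = 4·7 + 1, 7 = 7·1 + 0.
Unwinding: 1 = 29 − 4·7 = 29 − 4·(65 − 2·29) = −4·65 + 9·29, i.e. 65·(-4) + 29·9 = 1.
Multiplying through by 70: u = (-4)·70 = -280, v = 9·70 = 630 is a solution.
Adding 10·29 to u and subtracting 10·65 from v gives the tidier solution (10, -20).
Indeed 130·10 + 58·(-20) = 1300 − 1160 = 140.

u = 10, v = -20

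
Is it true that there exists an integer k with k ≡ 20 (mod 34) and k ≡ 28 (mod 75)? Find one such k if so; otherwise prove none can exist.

gcd(34, 75) = 1, so the Chinese Remainder Theorem guarantees exactly one residue class mod 2550 satisfying both.
Write k = 20 + 34t and require 20 + 34t ≡ 28 (mod 75), i.e. 34t ≡ 8 (mod 75).
Note 34·64 = 2176 ≡ 1 (mod 75) (as 2176 − 1 = 29·75), so 34⁻¹ ≡ 64.
Multiplying by 64: t ≡ 64·8 = 512 ≡ 62 (mod 75).
Taking t = 62 gives k = 20 + 34·62 = 2128.
Indeed 2128 ≡ 20 (mod 34) and 2128 ≡ 28 (mod 75).

k = 2128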